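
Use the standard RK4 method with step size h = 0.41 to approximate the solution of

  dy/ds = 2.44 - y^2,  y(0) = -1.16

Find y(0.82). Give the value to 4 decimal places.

RK4: k1 = f(s_n, y_n); k2 = f(s_n + h/2, y_n + (h/2)·k1); k3 = f(s_n + h/2, y_n + (h/2)·k2); k4 = f(s_n + h, y_n + h·k3); y_{n+1} = y_n + (h/6)·(k1 + 2k2 + 2k3 + k4).
s=0.000000, y=-1.160000:
  k1 = f(0.000000, -1.160000) = 1.094400
  k2 = f(0.205000, -0.935648) = 1.564563
  k3 = f(0.205000, -0.839265) = 1.735635
  k4 = f(0.410000, -0.448390) = 2.238947
  y ← -1.160000 + (0.41/6)·(k1 + 2k2 + 2k3 + k4) = -0.481194
s=0.410000, y=-0.481194:
  k1 = f(0.410000, -0.481194) = 2.208452
  k2 = f(0.615000, -0.028462) = 2.439190
  k3 = f(0.615000, 0.018840) = 2.439645
  k4 = f(0.820000, 0.519060) = 2.170577
  y ← -0.481194 + (0.41/6)·(k1 + 2k2 + 2k3 + k4) = 0.484813
y(0.82) ≈ 0.4848

0.4848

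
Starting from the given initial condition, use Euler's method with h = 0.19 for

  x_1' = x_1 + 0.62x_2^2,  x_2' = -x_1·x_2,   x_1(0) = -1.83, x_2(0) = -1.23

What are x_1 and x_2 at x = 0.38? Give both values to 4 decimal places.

Euler on (x_1,x_2): x_1_{n+1} = x_1_n + h·x_1', x_2_{n+1} = x_2_n + h·x_2'.
0.000000: (-1.830000, -1.230000); f=(-0.892002, -2.250900) → (-1.999480, -1.657671)
0.190000: (-1.999480, -1.657671); f=(-0.295799, -3.314481) → (-2.055682, -2.287422)
(x_1(0.38), x_2(0.38)) ≈ (-2.0557, -2.2874)

-2.0557, -2.2874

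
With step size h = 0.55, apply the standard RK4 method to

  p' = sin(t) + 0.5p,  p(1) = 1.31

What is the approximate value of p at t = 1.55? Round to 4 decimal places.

2.3202

RK4: k1 = f(t_n, p_n); k2 = f(t_n + h/2, p_n + (h/2)·k1); k3 = f(t_n + h/2, p_n + (h/2)·k2); k4 = f(t_n + h, p_n + h·k3); p_{n+1} = p_n + (h/6)·(k1 + 2k2 + 2k3 + k4).
t=1.000000, p=1.310000:
  k1 = f(1.000000, 1.310000) = 1.496471
  k2 = f(1.275000, 1.721530) = 1.817335
  k3 = f(1.275000, 1.809767) = 1.861454
  k4 = f(1.550000, 2.333800) = 2.166684
  p ← 1.310000 + (0.55/6)·(k1 + 2k2 + 2k3 + k4) = 2.320234
p(1.55) ≈ 2.3202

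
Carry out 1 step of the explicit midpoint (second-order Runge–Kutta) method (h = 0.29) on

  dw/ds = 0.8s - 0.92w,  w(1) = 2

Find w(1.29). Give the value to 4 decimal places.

Midpoint: k1 = f(s_n, w_n); k2 = f(s_n + h/2, w_n + (h/2)·k1); w_{n+1} = w_n + h·k2.
s=1.000000, w=2.000000:
  k1 = f(1.000000, 2.000000) = -1.040000
  k2 = f(1.145000, 1.849200) = -0.785264
  w ← 2.000000 + 0.29·(-0.785264) = 1.772273
w(1.29) ≈ 1.7723

1.7723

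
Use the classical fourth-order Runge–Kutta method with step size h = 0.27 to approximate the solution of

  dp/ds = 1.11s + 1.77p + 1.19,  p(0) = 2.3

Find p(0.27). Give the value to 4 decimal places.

RK4: k1 = f(s_n, p_n); k2 = f(s_n + h/2, p_n + (h/2)·k1); k3 = f(s_n + h/2, p_n + (h/2)·k2); k4 = f(s_n + h, p_n + h·k3); p_{n+1} = p_n + (h/6)·(k1 + 2k2 + 2k3 + k4).
s=0.000000, p=2.300000:
  k1 = f(0.000000, 2.300000) = 5.261000
  k2 = f(0.135000, 3.010235) = 6.667966
  k3 = f(0.135000, 3.200175) = 7.004160
  k4 = f(0.270000, 4.191123) = 8.907988
  p ← 2.300000 + (0.27/6)·(k1 + 2k2 + 2k3 + k4) = 4.168096
p(0.27) ≈ 4.1681

4.1681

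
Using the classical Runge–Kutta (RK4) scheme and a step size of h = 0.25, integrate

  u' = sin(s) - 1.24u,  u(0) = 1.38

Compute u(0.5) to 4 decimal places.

RK4: k1 = f(s_n, u_n); k2 = f(s_n + h/2, u_n + (h/2)·k1); k3 = f(s_n + h/2, u_n + (h/2)·k2); k4 = f(s_n + h, u_n + h·k3); u_{n+1} = u_n + (h/6)·(k1 + 2k2 + 2k3 + k4).
s=0.000000, u=1.380000:
  k1 = f(0.000000, 1.380000) = -1.711200
  k2 = f(0.125000, 1.166100) = -1.321289
  k3 = f(0.125000, 1.214839) = -1.381725
  k4 = f(0.250000, 1.034569) = -1.035461
  u ← 1.380000 + (0.25/6)·(k1 + 2k2 + 2k3 + k4) = 1.040305
s=0.250000, u=1.040305:
  k1 = f(0.250000, 1.040305) = -1.042574
  k2 = f(0.375000, 0.909983) = -0.762106
  k3 = f(0.375000, 0.945041) = -0.805579
  k4 = f(0.500000, 0.838910) = -0.560823
  u ← 1.040305 + (0.25/6)·(k1 + 2k2 + 2k3 + k4) = 0.842856
u(0.5) ≈ 0.8429

0.8429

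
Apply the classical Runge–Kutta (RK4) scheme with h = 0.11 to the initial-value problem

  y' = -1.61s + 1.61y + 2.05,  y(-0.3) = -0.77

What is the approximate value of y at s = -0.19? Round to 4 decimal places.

RK4: k1 = f(s_n, y_n); k2 = f(s_n + h/2, y_n + (h/2)·k1); k3 = f(s_n + h/2, y_n + (h/2)·k2); k4 = f(s_n + h, y_n + h·k3); y_{n+1} = y_n + (h/6)·(k1 + 2k2 + 2k3 + k4).
s=-0.300000, y=-0.770000:
  k1 = f(-0.300000, -0.770000) = 1.293300
  k2 = f(-0.245000, -0.698869) = 1.319272
  k3 = f(-0.245000, -0.697440) = 1.321572
  k4 = f(-0.190000, -0.624627) = 1.350250
  y ← -0.770000 + (0.11/6)·(k1 + 2k2 + 2k3 + k4) = -0.624704
y(-0.19) ≈ -0.6247

-0.6247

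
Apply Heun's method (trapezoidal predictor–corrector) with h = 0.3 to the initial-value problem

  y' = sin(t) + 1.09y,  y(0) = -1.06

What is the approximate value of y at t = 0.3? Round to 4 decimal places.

Heun: k1 = f(t_n, y_n); k2 = f(t_n + h, y_n + h·k1); y_{n+1} = y_n + (h/2)·(k1 + k2).
t=0.000000, y=-1.060000:
  k1 = f(0.000000, -1.060000) = -1.155400
  k2 = f(0.300000, -1.406620) = -1.237696
  y ← -1.060000 + (0.3/2)·(-1.155400 + (-1.237696)) = -1.418964
y(0.3) ≈ -1.4190

-1.4190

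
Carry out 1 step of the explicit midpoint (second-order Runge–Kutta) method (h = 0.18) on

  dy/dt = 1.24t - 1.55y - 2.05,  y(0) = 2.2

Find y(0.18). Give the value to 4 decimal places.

1.3744

Midpoint: k1 = f(t_n, y_n); k2 = f(t_n + h/2, y_n + (h/2)·k1); y_{n+1} = y_n + h·k2.
t=0.000000, y=2.200000:
  k1 = f(0.000000, 2.200000) = -5.460000
  k2 = f(0.090000, 1.708600) = -4.586730
  y ← 2.200000 + 0.18·(-4.586730) = 1.374389
y(0.18) ≈ 1.3744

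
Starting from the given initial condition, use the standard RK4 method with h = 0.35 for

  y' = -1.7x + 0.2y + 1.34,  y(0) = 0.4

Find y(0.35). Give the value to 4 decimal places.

RK4: k1 = f(x_n, y_n); k2 = f(x_n + h/2, y_n + (h/2)·k1); k3 = f(x_n + h/2, y_n + (h/2)·k2); k4 = f(x_n + h, y_n + h·k3); y_{n+1} = y_n + (h/6)·(k1 + 2k2 + 2k3 + k4).
x=0.000000, y=0.400000:
  k1 = f(0.000000, 0.400000) = 1.420000
  k2 = f(0.175000, 0.648500) = 1.172200
  k3 = f(0.175000, 0.605135) = 1.163527
  k4 = f(0.350000, 0.807234) = 0.906447
  y ← 0.400000 + (0.35/6)·(k1 + 2k2 + 2k3 + k4) = 0.808211
y(0.35) ≈ 0.8082

0.8082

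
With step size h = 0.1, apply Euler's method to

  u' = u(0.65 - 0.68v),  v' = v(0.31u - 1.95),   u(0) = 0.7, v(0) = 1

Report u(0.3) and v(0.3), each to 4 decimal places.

0.7171, 0.5650

Euler on (u,v): u_{n+1} = u_n + h·u', v_{n+1} = v_n + h·v'.
0.000000: (0.700000, 1.000000); f=(-0.021000, -1.733000) → (0.697900, 0.826700)
0.100000: (0.697900, 0.826700); f=(0.061306, -1.433209) → (0.704031, 0.683379)
0.200000: (0.704031, 0.683379); f=(0.130458, -1.183442) → (0.717076, 0.565035)
(u(0.3), v(0.3)) ≈ (0.7171, 0.5650)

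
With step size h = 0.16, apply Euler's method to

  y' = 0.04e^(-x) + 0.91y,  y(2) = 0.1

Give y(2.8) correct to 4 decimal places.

0.2018

Euler: y_{n+1} = y_n + h·f(x_n, y_n).
x=2.000000, y=0.100000: f=0.096413 → y ← 0.100000 + 0.16·0.096413 = 0.115426
x=2.160000, y=0.115426: f=0.109651 → y ← 0.115426 + 0.16·0.109651 = 0.132970
x=2.320000, y=0.132970: f=0.124934 → y ← 0.132970 + 0.16·0.124934 = 0.152960
x=2.480000, y=0.152960: f=0.142543 → y ← 0.152960 + 0.16·0.142543 = 0.175767
x=2.640000, y=0.175767: f=0.162802 → y ← 0.175767 + 0.16·0.162802 = 0.201815
y(2.8) ≈ 0.2018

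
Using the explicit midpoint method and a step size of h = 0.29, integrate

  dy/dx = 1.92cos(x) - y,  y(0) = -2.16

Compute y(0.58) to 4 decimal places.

-0.4404

Midpoint: k1 = f(x_n, y_n); k2 = f(x_n + h/2, y_n + (h/2)·k1); y_{n+1} = y_n + h·k2.
x=0.000000, y=-2.160000:
  k1 = f(0.000000, -2.160000) = 4.080000
  k2 = f(0.145000, -1.568400) = 3.468251
  y ← -2.160000 + 0.29·3.468251 = -1.154207
x=0.290000, y=-1.154207:
  k1 = f(0.290000, -1.154207) = 2.994035
  k2 = f(0.435000, -0.720072) = 2.461262
  y ← -1.154207 + 0.29·2.461262 = -0.440441
y(0.58) ≈ -0.4404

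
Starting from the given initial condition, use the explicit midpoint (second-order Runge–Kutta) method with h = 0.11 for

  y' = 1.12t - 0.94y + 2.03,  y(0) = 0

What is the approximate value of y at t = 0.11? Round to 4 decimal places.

0.2185

Midpoint: k1 = f(t_n, y_n); k2 = f(t_n + h/2, y_n + (h/2)·k1); y_{n+1} = y_n + h·k2.
t=0.000000, y=0.000000:
  k1 = f(0.000000, 0.000000) = 2.030000
  k2 = f(0.055000, 0.111650) = 1.986649
  y ← 0.000000 + 0.11·1.986649 = 0.218531
y(0.11) ≈ 0.2185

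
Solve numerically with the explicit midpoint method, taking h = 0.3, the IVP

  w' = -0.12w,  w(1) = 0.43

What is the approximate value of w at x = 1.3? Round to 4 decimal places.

Midpoint: k1 = f(x_n, w_n); k2 = f(x_n + h/2, w_n + (h/2)·k1); w_{n+1} = w_n + h·k2.
x=1.000000, w=0.430000:
  k1 = f(1.000000, 0.430000) = -0.051600
  k2 = f(1.150000, 0.422260) = -0.050671
  w ← 0.430000 + 0.3·(-0.050671) = 0.414799
w(1.3) ≈ 0.4148

0.4148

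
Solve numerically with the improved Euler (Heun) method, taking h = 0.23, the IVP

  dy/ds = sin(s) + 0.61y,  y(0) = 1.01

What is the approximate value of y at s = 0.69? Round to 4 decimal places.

Heun: k1 = f(s_n, y_n); k2 = f(s_n + h, y_n + h·k1); y_{n+1} = y_n + (h/2)·(k1 + k2).
s=0.000000, y=1.010000:
  k1 = f(0.000000, 1.010000) = 0.616100
  k2 = f(0.230000, 1.151703) = 0.930516
  y ← 1.010000 + (0.23/2)·(0.616100 + 0.930516) = 1.187861
s=0.230000, y=1.187861:
  k1 = f(0.230000, 1.187861) = 0.952573
  k2 = f(0.460000, 1.406953) = 1.302189
  y ← 1.187861 + (0.23/2)·(0.952573 + 1.302189) = 1.447158
s=0.460000, y=1.447158:
  k1 = f(0.460000, 1.447158) = 1.326715
  k2 = f(0.690000, 1.752303) = 1.705442
  y ← 1.447158 + (0.23/2)·(1.326715 + 1.705442) = 1.795857
y(0.69) ≈ 1.7959

1.7959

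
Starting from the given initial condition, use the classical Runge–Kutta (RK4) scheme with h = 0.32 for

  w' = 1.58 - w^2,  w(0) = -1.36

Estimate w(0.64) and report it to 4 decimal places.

RK4: k1 = f(x_n, w_n); k2 = f(x_n + h/2, w_n + (h/2)·k1); k3 = f(x_n + h/2, w_n + (h/2)·k2); k4 = f(x_n + h, w_n + h·k3); w_{n+1} = w_n + (h/6)·(k1 + 2k2 + 2k3 + k4).
x=0.000000, w=-1.360000:
  k1 = f(0.000000, -1.360000) = -0.269600
  k2 = f(0.160000, -1.403136) = -0.388791
  k3 = f(0.160000, -1.422207) = -0.442671
  k4 = f(0.320000, -1.501655) = -0.674967
  w ← -1.360000 + (0.32/6)·(k1 + 2k2 + 2k3 + k4) = -1.499066
x=0.320000, w=-1.499066:
  k1 = f(0.320000, -1.499066) = -0.667199
  k2 = f(0.480000, -1.605818) = -0.998652
  k3 = f(0.480000, -1.658850) = -1.171785
  k4 = f(0.640000, -1.874037) = -1.932016
  w ← -1.499066 + (0.32/6)·(k1 + 2k2 + 2k3 + k4) = -1.869204
w(0.64) ≈ -1.8692

-1.8692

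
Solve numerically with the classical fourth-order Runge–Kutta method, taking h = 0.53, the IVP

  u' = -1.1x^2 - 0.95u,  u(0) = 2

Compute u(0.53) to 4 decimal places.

1.1607

RK4: k1 = f(x_n, u_n); k2 = f(x_n + h/2, u_n + (h/2)·k1); k3 = f(x_n + h/2, u_n + (h/2)·k2); k4 = f(x_n + h, u_n + h·k3); u_{n+1} = u_n + (h/6)·(k1 + 2k2 + 2k3 + k4).
x=0.000000, u=2.000000:
  k1 = f(0.000000, 2.000000) = -1.900000
  k2 = f(0.265000, 1.496500) = -1.498922
  k3 = f(0.265000, 1.602786) = -1.599894
  k4 = f(0.530000, 1.152056) = -1.403443
  u ← 2.000000 + (0.53/6)·(k1 + 2k2 + 2k3 + k4) = 1.160738
u(0.53) ≈ 1.1607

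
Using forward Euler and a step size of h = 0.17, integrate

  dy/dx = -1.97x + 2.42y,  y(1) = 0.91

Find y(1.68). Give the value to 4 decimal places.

Euler: y_{n+1} = y_n + h·f(x_n, y_n).
x=1.000000, y=0.910000: f=0.232200 → y ← 0.910000 + 0.17·0.232200 = 0.949474
x=1.170000, y=0.949474: f=-0.007173 → y ← 0.949474 + 0.17·(-0.007173) = 0.948255
x=1.340000, y=0.948255: f=-0.345024 → y ← 0.948255 + 0.17·(-0.345024) = 0.889601
x=1.510000, y=0.889601: f=-0.821867 → y ← 0.889601 + 0.17·(-0.821867) = 0.749883
y(1.68) ≈ 0.7499

0.7499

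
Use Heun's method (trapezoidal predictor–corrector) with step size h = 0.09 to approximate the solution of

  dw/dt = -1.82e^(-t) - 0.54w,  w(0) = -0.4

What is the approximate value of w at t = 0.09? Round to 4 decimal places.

-0.5338

Heun: k1 = f(t_n, w_n); k2 = f(t_n + h, w_n + h·k1); w_{n+1} = w_n + (h/2)·(k1 + k2).
t=0.000000, w=-0.400000:
  k1 = f(0.000000, -0.400000) = -1.604000
  k2 = f(0.090000, -0.544360) = -1.369400
  w ← -0.400000 + (0.09/2)·(-1.604000 + (-1.369400)) = -0.533803
w(0.09) ≈ -0.5338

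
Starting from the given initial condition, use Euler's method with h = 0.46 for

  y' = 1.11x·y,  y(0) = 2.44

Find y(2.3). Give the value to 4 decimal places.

Euler: y_{n+1} = y_n + h·f(x_n, y_n).
x=0.000000, y=2.440000: f=0.000000 → y ← 2.440000 + 0.46·0.000000 = 2.440000
x=0.460000, y=2.440000: f=1.245864 → y ← 2.440000 + 0.46·1.245864 = 3.013097
x=0.920000, y=3.013097: f=3.076975 → y ← 3.013097 + 0.46·3.076975 = 4.428506
x=1.380000, y=4.428506: f=6.783585 → y ← 4.428506 + 0.46·6.783585 = 7.548955
x=1.840000, y=7.548955: f=15.417986 → y ← 7.548955 + 0.46·15.417986 = 14.641229
y(2.3) ≈ 14.6412

14.6412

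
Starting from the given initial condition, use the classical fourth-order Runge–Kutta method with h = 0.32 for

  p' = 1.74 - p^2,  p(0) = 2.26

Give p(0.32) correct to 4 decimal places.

1.6612

RK4: k1 = f(t_n, p_n); k2 = f(t_n + h/2, p_n + (h/2)·k1); k3 = f(t_n + h/2, p_n + (h/2)·k2); k4 = f(t_n + h, p_n + h·k3); p_{n+1} = p_n + (h/6)·(k1 + 2k2 + 2k3 + k4).
t=0.000000, p=2.260000:
  k1 = f(0.000000, 2.260000) = -3.367600
  k2 = f(0.160000, 1.721184) = -1.222474
  k3 = f(0.160000, 2.064404) = -2.521764
  k4 = f(0.320000, 1.453035) = -0.371312
  p ← 2.260000 + (0.32/6)·(k1 + 2k2 + 2k3 + k4) = 1.661206
p(0.32) ≈ 1.6612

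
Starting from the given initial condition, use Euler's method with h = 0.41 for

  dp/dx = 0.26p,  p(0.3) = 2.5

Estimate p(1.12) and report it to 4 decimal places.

Euler: p_{n+1} = p_n + h·f(x_n, p_n).
x=0.300000, p=2.500000: f=0.650000 → p ← 2.500000 + 0.41·0.650000 = 2.766500
x=0.710000, p=2.766500: f=0.719290 → p ← 2.766500 + 0.41·0.719290 = 3.061409
p(1.12) ≈ 3.0614

3.0614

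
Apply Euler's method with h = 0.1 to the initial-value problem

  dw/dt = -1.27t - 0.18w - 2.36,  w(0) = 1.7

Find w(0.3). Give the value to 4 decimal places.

Euler: w_{n+1} = w_n + h·f(t_n, w_n).
t=0.000000, w=1.700000: f=-2.666000 → w ← 1.700000 + 0.1·(-2.666000) = 1.433400
t=0.100000, w=1.433400: f=-2.745012 → w ← 1.433400 + 0.1·(-2.745012) = 1.158899
t=0.200000, w=1.158899: f=-2.822602 → w ← 1.158899 + 0.1·(-2.822602) = 0.876639
w(0.3) ≈ 0.8766

0.8766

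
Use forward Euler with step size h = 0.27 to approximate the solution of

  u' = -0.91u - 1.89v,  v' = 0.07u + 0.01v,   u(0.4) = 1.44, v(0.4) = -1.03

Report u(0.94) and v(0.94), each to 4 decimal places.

Euler on (u,v): u_{n+1} = u_n + h·u', v_{n+1} = v_n + h·v'.
0.400000: (1.440000, -1.030000); f=(0.636300, 0.090500) → (1.611801, -1.005565)
0.670000: (1.611801, -1.005565); f=(0.433779, 0.102770) → (1.728921, -0.977817)
(u(0.94), v(0.94)) ≈ (1.7289, -0.9778)

1.7289, -0.9778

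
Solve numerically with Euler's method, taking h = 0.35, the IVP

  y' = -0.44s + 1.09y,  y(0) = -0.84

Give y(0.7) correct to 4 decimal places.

Euler: y_{n+1} = y_n + h·f(s_n, y_n).
s=0.000000, y=-0.840000: f=-0.915600 → y ← -0.840000 + 0.35·(-0.915600) = -1.160460
s=0.350000, y=-1.160460: f=-1.418901 → y ← -1.160460 + 0.35·(-1.418901) = -1.657075
y(0.7) ≈ -1.6571

-1.6571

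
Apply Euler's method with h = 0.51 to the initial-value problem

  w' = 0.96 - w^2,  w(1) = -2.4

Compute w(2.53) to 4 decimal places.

-152.1062

Euler: w_{n+1} = w_n + h·f(x_n, w_n).
x=1.000000, w=-2.400000: f=-4.800000 → w ← -2.400000 + 0.51·(-4.800000) = -4.848000
x=1.510000, w=-4.848000: f=-22.543104 → w ← -4.848000 + 0.51·(-22.543104) = -16.344983
x=2.020000, w=-16.344983: f=-266.198471 → w ← -16.344983 + 0.51·(-266.198471) = -152.106203
w(2.53) ≈ -152.1062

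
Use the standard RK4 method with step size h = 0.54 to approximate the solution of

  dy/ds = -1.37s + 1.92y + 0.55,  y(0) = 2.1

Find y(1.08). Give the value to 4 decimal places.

16.7444

RK4: k1 = f(s_n, y_n); k2 = f(s_n + h/2, y_n + (h/2)·k1); k3 = f(s_n + h/2, y_n + (h/2)·k2); k4 = f(s_n + h, y_n + h·k3); y_{n+1} = y_n + (h/6)·(k1 + 2k2 + 2k3 + k4).
s=0.000000, y=2.100000:
  k1 = f(0.000000, 2.100000) = 4.582000
  k2 = f(0.270000, 3.337140) = 6.587409
  k3 = f(0.270000, 3.878600) = 7.627013
  k4 = f(0.540000, 6.218587) = 11.749887
  y ← 2.100000 + (0.54/6)·(k1 + 2k2 + 2k3 + k4) = 6.128466
s=0.540000, y=6.128466:
  k1 = f(0.540000, 6.128466) = 11.576854
  k2 = f(0.810000, 9.254216) = 17.208395
  k3 = f(0.810000, 10.774732) = 20.127786
  k4 = f(1.080000, 16.997470) = 31.705543
  y ← 6.128466 + (0.54/6)·(k1 + 2k2 + 2k3 + k4) = 16.744394
y(1.08) ≈ 16.7444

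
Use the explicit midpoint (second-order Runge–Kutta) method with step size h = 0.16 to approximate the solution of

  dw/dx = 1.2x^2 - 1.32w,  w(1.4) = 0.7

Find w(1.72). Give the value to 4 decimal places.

1.2365

Midpoint: k1 = f(x_n, w_n); k2 = f(x_n + h/2, w_n + (h/2)·k1); w_{n+1} = w_n + h·k2.
x=1.400000, w=0.700000:
  k1 = f(1.400000, 0.700000) = 1.428000
  k2 = f(1.480000, 0.814240) = 1.553683
  w ← 0.700000 + 0.16·1.553683 = 0.948589
x=1.560000, w=0.948589:
  k1 = f(1.560000, 0.948589) = 1.668182
  k2 = f(1.640000, 1.082044) = 1.799222
  w ← 0.948589 + 0.16·1.799222 = 1.236465
w(1.72) ≈ 1.2365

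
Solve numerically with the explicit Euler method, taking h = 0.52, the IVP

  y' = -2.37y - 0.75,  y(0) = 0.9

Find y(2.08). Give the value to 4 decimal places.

-0.3129

Euler: y_{n+1} = y_n + h·f(s_n, y_n).
s=0.000000, y=0.900000: f=-2.883000 → y ← 0.900000 + 0.52·(-2.883000) = -0.599160
s=0.520000, y=-0.599160: f=0.670009 → y ← -0.599160 + 0.52·0.670009 = -0.250755
s=1.040000, y=-0.250755: f=-0.155710 → y ← -0.250755 + 0.52·(-0.155710) = -0.331724
s=1.560000, y=-0.331724: f=0.036187 → y ← -0.331724 + 0.52·0.036187 = -0.312907
y(2.08) ≈ -0.3129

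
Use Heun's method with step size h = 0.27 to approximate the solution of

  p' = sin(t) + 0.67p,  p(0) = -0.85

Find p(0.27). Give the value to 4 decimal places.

-0.9817

Heun: k1 = f(t_n, p_n); k2 = f(t_n + h, p_n + h·k1); p_{n+1} = p_n + (h/2)·(k1 + k2).
t=0.000000, p=-0.850000:
  k1 = f(0.000000, -0.850000) = -0.569500
  k2 = f(0.270000, -1.003765) = -0.405791
  p ← -0.850000 + (0.27/2)·(-0.569500 + (-0.405791)) = -0.981664
p(0.27) ≈ -0.9817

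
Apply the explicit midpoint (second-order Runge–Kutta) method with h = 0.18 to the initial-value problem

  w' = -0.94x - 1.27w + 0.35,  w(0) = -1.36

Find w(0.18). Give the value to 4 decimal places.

Midpoint: k1 = f(x_n, w_n); k2 = f(x_n + h/2, w_n + (h/2)·k1); w_{n+1} = w_n + h·k2.
x=0.000000, w=-1.360000:
  k1 = f(0.000000, -1.360000) = 2.077200
  k2 = f(0.090000, -1.173052) = 1.755176
  w ← -1.360000 + 0.18·1.755176 = -1.044068
w(0.18) ≈ -1.0441

-1.0441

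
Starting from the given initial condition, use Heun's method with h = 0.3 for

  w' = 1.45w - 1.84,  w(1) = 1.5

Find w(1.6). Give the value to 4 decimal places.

Heun: k1 = f(s_n, w_n); k2 = f(s_n + h, w_n + h·k1); w_{n+1} = w_n + (h/2)·(k1 + k2).
s=1.000000, w=1.500000:
  k1 = f(1.000000, 1.500000) = 0.335000
  k2 = f(1.300000, 1.600500) = 0.480725
  w ← 1.500000 + (0.3/2)·(0.335000 + 0.480725) = 1.622359
s=1.300000, w=1.622359:
  k1 = f(1.300000, 1.622359) = 0.512420
  k2 = f(1.600000, 1.776085) = 0.735323
  w ← 1.622359 + (0.3/2)·(0.512420 + 0.735323) = 1.809520
w(1.6) ≈ 1.8095

1.8095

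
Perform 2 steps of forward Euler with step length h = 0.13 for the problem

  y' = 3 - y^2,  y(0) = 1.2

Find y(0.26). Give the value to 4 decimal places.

Euler: y_{n+1} = y_n + h·f(t_n, y_n).
t=0.000000, y=1.200000: f=1.560000 → y ← 1.200000 + 0.13·1.560000 = 1.402800
t=0.130000, y=1.402800: f=1.032152 → y ← 1.402800 + 0.13·1.032152 = 1.536980
y(0.26) ≈ 1.5370

1.5370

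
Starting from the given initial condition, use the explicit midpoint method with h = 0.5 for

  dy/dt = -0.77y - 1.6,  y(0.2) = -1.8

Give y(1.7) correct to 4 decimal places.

-1.9870

Midpoint: k1 = f(t_n, y_n); k2 = f(t_n + h/2, y_n + (h/2)·k1); y_{n+1} = y_n + h·k2.
t=0.200000, y=-1.800000:
  k1 = f(0.200000, -1.800000) = -0.214000
  k2 = f(0.450000, -1.853500) = -0.172805
  y ← -1.800000 + 0.5·(-0.172805) = -1.886402
t=0.700000, y=-1.886402:
  k1 = f(0.700000, -1.886402) = -0.147470
  k2 = f(0.950000, -1.923270) = -0.119082
  y ← -1.886402 + 0.5·(-0.119082) = -1.945944
t=1.200000, y=-1.945944:
  k1 = f(1.200000, -1.945944) = -0.101623
  k2 = f(1.450000, -1.971349) = -0.082061
  y ← -1.945944 + 0.5·(-0.082061) = -1.986974
y(1.7) ≈ -1.9870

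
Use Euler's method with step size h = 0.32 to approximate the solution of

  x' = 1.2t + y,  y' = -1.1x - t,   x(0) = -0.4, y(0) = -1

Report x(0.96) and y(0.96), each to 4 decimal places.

-0.8529, -0.6060

Euler on (x,y): x_{n+1} = x_n + h·x', y_{n+1} = y_n + h·y'.
0.000000: (-0.400000, -1.000000); f=(-1.000000, 0.440000) → (-0.720000, -0.859200)
0.320000: (-0.720000, -0.859200); f=(-0.475200, 0.472000) → (-0.872064, -0.708160)
0.640000: (-0.872064, -0.708160); f=(0.059840, 0.319270) → (-0.852915, -0.605993)
(x(0.96), y(0.96)) ≈ (-0.8529, -0.6060)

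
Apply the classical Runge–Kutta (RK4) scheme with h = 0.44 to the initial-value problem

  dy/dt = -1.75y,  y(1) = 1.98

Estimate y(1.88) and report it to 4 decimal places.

RK4: k1 = f(t_n, y_n); k2 = f(t_n + h/2, y_n + (h/2)·k1); k3 = f(t_n + h/2, y_n + (h/2)·k2); k4 = f(t_n + h, y_n + h·k3); y_{n+1} = y_n + (h/6)·(k1 + 2k2 + 2k3 + k4).
t=1.000000, y=1.980000:
  k1 = f(1.000000, 1.980000) = -3.465000
  k2 = f(1.220000, 1.217700) = -2.130975
  k3 = f(1.220000, 1.511186) = -2.644575
  k4 = f(1.440000, 0.816387) = -1.428678
  y ← 1.980000 + (0.44/6)·(k1 + 2k2 + 2k3 + k4) = 0.920716
t=1.440000, y=0.920716:
  k1 = f(1.440000, 0.920716) = -1.611254
  k2 = f(1.660000, 0.566241) = -0.990921
  k3 = f(1.660000, 0.702714) = -1.229749
  k4 = f(1.880000, 0.379627) = -0.664347
  y ← 0.920716 + (0.44/6)·(k1 + 2k2 + 2k3 + k4) = 0.428141
y(1.88) ≈ 0.4281

0.4281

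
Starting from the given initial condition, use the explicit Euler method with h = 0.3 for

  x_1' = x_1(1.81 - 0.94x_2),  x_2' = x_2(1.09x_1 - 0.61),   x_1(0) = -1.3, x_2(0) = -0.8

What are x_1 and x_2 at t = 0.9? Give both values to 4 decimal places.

-5.8093, 0.0084

Euler on (x_1,x_2): x_1_{n+1} = x_1_n + h·x_1', x_2_{n+1} = x_2_n + h·x_2'.
0.000000: (-1.300000, -0.800000); f=(-3.330600, 1.621600) → (-2.299180, -0.313520)
0.300000: (-2.299180, -0.313520); f=(-4.839104, 0.976962) → (-3.750911, -0.020432)
0.600000: (-3.750911, -0.020432); f=(-6.861188, 0.095997) → (-5.809268, 0.008368)
(x_1(0.9), x_2(0.9)) ≈ (-5.8093, 0.0084)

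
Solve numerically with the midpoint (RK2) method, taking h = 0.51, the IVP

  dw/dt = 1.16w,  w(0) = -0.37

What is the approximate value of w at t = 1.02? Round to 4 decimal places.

-1.1547

Midpoint: k1 = f(t_n, w_n); k2 = f(t_n + h/2, w_n + (h/2)·k1); w_{n+1} = w_n + h·k2.
t=0.000000, w=-0.370000:
  k1 = f(0.000000, -0.370000) = -0.429200
  k2 = f(0.255000, -0.479446) = -0.556157
  w ← -0.370000 + 0.51·(-0.556157) = -0.653640
t=0.510000, w=-0.653640:
  k1 = f(0.510000, -0.653640) = -0.758223
  k2 = f(0.765000, -0.846987) = -0.982505
  w ← -0.653640 + 0.51·(-0.982505) = -1.154718
w(1.02) ≈ -1.1547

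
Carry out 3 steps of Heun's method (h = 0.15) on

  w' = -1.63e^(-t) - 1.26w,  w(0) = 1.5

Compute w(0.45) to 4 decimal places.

0.4166

Heun: k1 = f(t_n, w_n); k2 = f(t_n + h, w_n + h·k1); w_{n+1} = w_n + (h/2)·(k1 + k2).
t=0.000000, w=1.500000:
  k1 = f(0.000000, 1.500000) = -3.520000
  k2 = f(0.150000, 0.972000) = -2.627674
  w ← 1.500000 + (0.15/2)·(-3.520000 + (-2.627674)) = 1.038924
t=0.150000, w=1.038924:
  k1 = f(0.150000, 1.038924) = -2.711999
  k2 = f(0.300000, 0.632125) = -2.004011
  w ← 1.038924 + (0.15/2)·(-2.711999 + (-2.004011)) = 0.685224
t=0.300000, w=0.685224:
  k1 = f(0.300000, 0.685224) = -2.070916
  k2 = f(0.450000, 0.374586) = -1.511313
  w ← 0.685224 + (0.15/2)·(-2.070916 + (-1.511313)) = 0.416557
w(0.45) ≈ 0.4166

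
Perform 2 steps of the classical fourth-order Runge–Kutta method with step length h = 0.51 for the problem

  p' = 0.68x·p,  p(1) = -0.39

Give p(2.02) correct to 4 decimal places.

-1.1108

RK4: k1 = f(x_n, p_n); k2 = f(x_n + h/2, p_n + (h/2)·k1); k3 = f(x_n + h/2, p_n + (h/2)·k2); k4 = f(x_n + h, p_n + h·k3); p_{n+1} = p_n + (h/6)·(k1 + 2k2 + 2k3 + k4).
x=1.000000, p=-0.390000:
  k1 = f(1.000000, -0.390000) = -0.265200
  k2 = f(1.255000, -0.457626) = -0.390538
  k3 = f(1.255000, -0.489587) = -0.417814
  k4 = f(1.510000, -0.603085) = -0.619248
  p ← -0.390000 + (0.51/6)·(k1 + 2k2 + 2k3 + k4) = -0.602598
x=1.510000, p=-0.602598:
  k1 = f(1.510000, -0.602598) = -0.618747
  k2 = f(1.765000, -0.760378) = -0.912606
  k3 = f(1.765000, -0.835312) = -1.002542
  k4 = f(2.020000, -1.113894) = -1.530045
  p ← -0.602598 + (0.51/6)·(k1 + 2k2 + 2k3 + k4) = -1.110820
p(2.02) ≈ -1.1108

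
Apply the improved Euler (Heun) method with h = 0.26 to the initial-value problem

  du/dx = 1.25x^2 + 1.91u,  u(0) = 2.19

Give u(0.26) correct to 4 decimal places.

Heun: k1 = f(x_n, u_n); k2 = f(x_n + h, u_n + h·k1); u_{n+1} = u_n + (h/2)·(k1 + k2).
x=0.000000, u=2.190000:
  k1 = f(0.000000, 2.190000) = 4.182900
  k2 = f(0.260000, 3.277554) = 6.344628
  u ← 2.190000 + (0.26/2)·(4.182900 + 6.344628) = 3.558579
u(0.26) ≈ 3.5586

3.5586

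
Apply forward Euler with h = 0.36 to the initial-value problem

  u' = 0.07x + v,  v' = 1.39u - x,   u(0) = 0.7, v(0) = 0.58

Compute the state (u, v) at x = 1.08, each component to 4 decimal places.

1.7229, 1.6231

Euler on (u,v): u_{n+1} = u_n + h·u', v_{n+1} = v_n + h·v'.
0.000000: (0.700000, 0.580000); f=(0.580000, 0.973000) → (0.908800, 0.930280)
0.360000: (0.908800, 0.930280); f=(0.955480, 0.903232) → (1.252773, 1.255444)
0.720000: (1.252773, 1.255444); f=(1.305844, 1.021354) → (1.722876, 1.623131)
(u(1.08), v(1.08)) ≈ (1.7229, 1.6231)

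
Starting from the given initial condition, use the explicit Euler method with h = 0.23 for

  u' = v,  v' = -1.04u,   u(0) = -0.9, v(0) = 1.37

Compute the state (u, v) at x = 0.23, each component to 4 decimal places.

-0.5849, 1.5853

Euler on (u,v): u_{n+1} = u_n + h·u', v_{n+1} = v_n + h·v'.
0.000000: (-0.900000, 1.370000); f=(1.370000, 0.936000) → (-0.584900, 1.585280)
(u(0.23), v(0.23)) ≈ (-0.5849, 1.5853)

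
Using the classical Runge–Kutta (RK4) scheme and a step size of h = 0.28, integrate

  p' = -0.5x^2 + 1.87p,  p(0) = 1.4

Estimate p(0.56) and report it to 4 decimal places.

RK4: k1 = f(x_n, p_n); k2 = f(x_n + h/2, p_n + (h/2)·k1); k3 = f(x_n + h/2, p_n + (h/2)·k2); k4 = f(x_n + h, p_n + h·k3); p_{n+1} = p_n + (h/6)·(k1 + 2k2 + 2k3 + k4).
x=0.000000, p=1.400000:
  k1 = f(0.000000, 1.400000) = 2.618000
  k2 = f(0.140000, 1.766520) = 3.293592
  k3 = f(0.140000, 1.861103) = 3.470462
  k4 = f(0.280000, 2.371729) = 4.395934
  p ← 1.400000 + (0.28/6)·(k1 + 2k2 + 2k3 + k4) = 2.358629
x=0.280000, p=2.358629:
  k1 = f(0.280000, 2.358629) = 4.371436
  k2 = f(0.420000, 2.970630) = 5.466878
  k3 = f(0.420000, 3.123992) = 5.753664
  k4 = f(0.560000, 3.969655) = 7.266454
  p ← 2.358629 + (0.28/6)·(k1 + 2k2 + 2k3 + k4) = 3.948981
p(0.56) ≈ 3.9490

3.9490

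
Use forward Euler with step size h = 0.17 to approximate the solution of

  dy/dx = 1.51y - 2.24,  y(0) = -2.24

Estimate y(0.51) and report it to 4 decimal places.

Euler: y_{n+1} = y_n + h·f(x_n, y_n).
x=0.000000, y=-2.240000: f=-5.622400 → y ← -2.240000 + 0.17·(-5.622400) = -3.195808
x=0.170000, y=-3.195808: f=-7.065670 → y ← -3.195808 + 0.17·(-7.065670) = -4.396972
x=0.340000, y=-4.396972: f=-8.879428 → y ← -4.396972 + 0.17·(-8.879428) = -5.906475
y(0.51) ≈ -5.9065

-5.9065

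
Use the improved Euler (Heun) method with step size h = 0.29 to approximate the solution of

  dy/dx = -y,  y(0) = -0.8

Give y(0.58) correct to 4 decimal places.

-0.4525

Heun: k1 = f(x_n, y_n); k2 = f(x_n + h, y_n + h·k1); y_{n+1} = y_n + (h/2)·(k1 + k2).
x=0.000000, y=-0.800000:
  k1 = f(0.000000, -0.800000) = 0.800000
  k2 = f(0.290000, -0.568000) = 0.568000
  y ← -0.800000 + (0.29/2)·(0.800000 + 0.568000) = -0.601640
x=0.290000, y=-0.601640:
  k1 = f(0.290000, -0.601640) = 0.601640
  k2 = f(0.580000, -0.427164) = 0.427164
  y ← -0.601640 + (0.29/2)·(0.601640 + 0.427164) = -0.452463
y(0.58) ≈ -0.4525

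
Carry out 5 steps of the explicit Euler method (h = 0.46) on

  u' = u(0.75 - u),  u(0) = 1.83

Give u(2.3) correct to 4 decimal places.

0.7740

Euler: u_{n+1} = u_n + h·f(s_n, u_n).
s=0.000000, u=1.830000: f=-1.976400 → u ← 1.830000 + 0.46·(-1.976400) = 0.920856
s=0.460000, u=0.920856: f=-0.157334 → u ← 0.920856 + 0.46·(-0.157334) = 0.848482
s=0.920000, u=0.848482: f=-0.083561 → u ← 0.848482 + 0.46·(-0.083561) = 0.810045
s=1.380000, u=0.810045: f=-0.048639 → u ← 0.810045 + 0.46·(-0.048639) = 0.787671
s=1.840000, u=0.787671: f=-0.029672 → u ← 0.787671 + 0.46·(-0.029672) = 0.774022
u(2.3) ≈ 0.7740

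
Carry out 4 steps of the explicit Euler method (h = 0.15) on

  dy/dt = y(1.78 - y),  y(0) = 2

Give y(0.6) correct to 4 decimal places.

Euler: y_{n+1} = y_n + h·f(t_n, y_n).
t=0.000000, y=2.000000: f=-0.440000 → y ← 2.000000 + 0.15·(-0.440000) = 1.934000
t=0.150000, y=1.934000: f=-0.297836 → y ← 1.934000 + 0.15·(-0.297836) = 1.889325
t=0.300000, y=1.889325: f=-0.206550 → y ← 1.889325 + 0.15·(-0.206550) = 1.858342
t=0.450000, y=1.858342: f=-0.145587 → y ← 1.858342 + 0.15·(-0.145587) = 1.836504
y(0.6) ≈ 1.8365

1.8365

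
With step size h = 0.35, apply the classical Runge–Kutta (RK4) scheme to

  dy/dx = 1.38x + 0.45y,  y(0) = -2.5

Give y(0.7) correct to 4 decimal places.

-3.0491

RK4: k1 = f(x_n, y_n); k2 = f(x_n + h/2, y_n + (h/2)·k1); k3 = f(x_n + h/2, y_n + (h/2)·k2); k4 = f(x_n + h, y_n + h·k3); y_{n+1} = y_n + (h/6)·(k1 + 2k2 + 2k3 + k4).
x=0.000000, y=-2.500000:
  k1 = f(0.000000, -2.500000) = -1.125000
  k2 = f(0.175000, -2.696875) = -0.972094
  k3 = f(0.175000, -2.670116) = -0.960052
  k4 = f(0.350000, -2.836018) = -0.793208
  y ← -2.500000 + (0.35/6)·(k1 + 2k2 + 2k3 + k4) = -2.837313
x=0.350000, y=-2.837313:
  k1 = f(0.350000, -2.837313) = -0.793791
  k2 = f(0.525000, -2.976226) = -0.614802
  k3 = f(0.525000, -2.944903) = -0.600706
  k4 = f(0.700000, -3.047560) = -0.405402
  y ← -2.837313 + (0.35/6)·(k1 + 2k2 + 2k3 + k4) = -3.049075
y(0.7) ≈ -3.0491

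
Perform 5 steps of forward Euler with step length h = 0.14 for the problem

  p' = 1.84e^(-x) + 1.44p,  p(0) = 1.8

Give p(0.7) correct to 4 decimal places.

6.0661

Euler: p_{n+1} = p_n + h·f(x_n, p_n).
x=0.000000, p=1.800000: f=4.432000 → p ← 1.800000 + 0.14·4.432000 = 2.420480
x=0.140000, p=2.420480: f=5.085110 → p ← 2.420480 + 0.14·5.085110 = 3.132395
x=0.280000, p=3.132395: f=5.901292 → p ← 3.132395 + 0.14·5.901292 = 3.958576
x=0.420000, p=3.958576: f=6.909316 → p ← 3.958576 + 0.14·6.909316 = 4.925880
x=0.560000, p=4.925880: f=8.144293 → p ← 4.925880 + 0.14·8.144293 = 6.066081
p(0.7) ≈ 6.0661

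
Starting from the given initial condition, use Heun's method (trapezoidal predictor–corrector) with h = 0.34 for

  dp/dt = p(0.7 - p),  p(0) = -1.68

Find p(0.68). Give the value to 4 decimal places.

-32.0942

Heun: k1 = f(t_n, p_n); k2 = f(t_n + h, p_n + h·k1); p_{n+1} = p_n + (h/2)·(k1 + k2).
t=0.000000, p=-1.680000:
  k1 = f(0.000000, -1.680000) = -3.998400
  k2 = f(0.340000, -3.039456) = -11.365912
  p ← -1.680000 + (0.34/2)·(-3.998400 + (-11.365912)) = -4.291933
t=0.340000, p=-4.291933:
  k1 = f(0.340000, -4.291933) = -21.425042
  k2 = f(0.680000, -11.576447) = -142.117648
  p ← -4.291933 + (0.34/2)·(-21.425042 + (-142.117648)) = -32.094190
p(0.68) ≈ -32.0942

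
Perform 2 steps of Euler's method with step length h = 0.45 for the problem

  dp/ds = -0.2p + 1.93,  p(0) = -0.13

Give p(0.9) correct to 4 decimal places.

Euler: p_{n+1} = p_n + h·f(s_n, p_n).
s=0.000000, p=-0.130000: f=1.956000 → p ← -0.130000 + 0.45·1.956000 = 0.750200
s=0.450000, p=0.750200: f=1.779960 → p ← 0.750200 + 0.45·1.779960 = 1.551182
p(0.9) ≈ 1.5512

1.5512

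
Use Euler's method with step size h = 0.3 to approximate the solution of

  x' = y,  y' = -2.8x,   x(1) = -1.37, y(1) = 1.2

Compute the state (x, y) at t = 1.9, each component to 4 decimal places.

0.6550, 3.4552

Euler on (x,y): x_{n+1} = x_n + h·x', y_{n+1} = y_n + h·y'.
1.000000: (-1.370000, 1.200000); f=(1.200000, 3.836000) → (-1.010000, 2.350800)
1.300000: (-1.010000, 2.350800); f=(2.350800, 2.828000) → (-0.304760, 3.199200)
1.600000: (-0.304760, 3.199200); f=(3.199200, 0.853328) → (0.655000, 3.455198)
(x(1.9), y(1.9)) ≈ (0.6550, 3.4552)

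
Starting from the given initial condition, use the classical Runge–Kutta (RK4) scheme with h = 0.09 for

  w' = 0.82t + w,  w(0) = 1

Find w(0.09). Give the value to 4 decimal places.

RK4: k1 = f(t_n, w_n); k2 = f(t_n + h/2, w_n + (h/2)·k1); k3 = f(t_n + h/2, w_n + (h/2)·k2); k4 = f(t_n + h, w_n + h·k3); w_{n+1} = w_n + (h/6)·(k1 + 2k2 + 2k3 + k4).
t=0.000000, w=1.000000:
  k1 = f(0.000000, 1.000000) = 1.000000
  k2 = f(0.045000, 1.045000) = 1.081900
  k3 = f(0.045000, 1.048685) = 1.085585
  k4 = f(0.090000, 1.097703) = 1.171503
  w ← 1.000000 + (0.09/6)·(k1 + 2k2 + 2k3 + k4) = 1.097597
w(0.09) ≈ 1.0976

1.0976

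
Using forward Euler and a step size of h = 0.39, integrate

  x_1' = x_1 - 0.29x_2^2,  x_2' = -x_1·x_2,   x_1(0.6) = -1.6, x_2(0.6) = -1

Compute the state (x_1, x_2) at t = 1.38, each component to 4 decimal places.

-3.5469, -3.1042

Euler on (x_1,x_2): x_1_{n+1} = x_1_n + h·x_1', x_2_{n+1} = x_2_n + h·x_2'.
0.600000: (-1.600000, -1.000000); f=(-1.890000, -1.600000) → (-2.337100, -1.624000)
0.990000: (-2.337100, -1.624000); f=(-3.101939, -3.795450) → (-3.546856, -3.104226)
(x_1(1.38), x_2(1.38)) ≈ (-3.5469, -3.1042)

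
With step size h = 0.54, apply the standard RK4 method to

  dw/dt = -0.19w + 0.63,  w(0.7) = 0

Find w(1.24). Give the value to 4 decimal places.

RK4: k1 = f(t_n, w_n); k2 = f(t_n + h/2, w_n + (h/2)·k1); k3 = f(t_n + h/2, w_n + (h/2)·k2); k4 = f(t_n + h, w_n + h·k3); w_{n+1} = w_n + (h/6)·(k1 + 2k2 + 2k3 + k4).
t=0.700000, w=0.000000:
  k1 = f(0.700000, 0.000000) = 0.630000
  k2 = f(0.970000, 0.170100) = 0.597681
  k3 = f(0.970000, 0.161374) = 0.599339
  k4 = f(1.240000, 0.323643) = 0.568508
  w ← 0.000000 + (0.54/6)·(k1 + 2k2 + 2k3 + k4) = 0.323329
w(1.24) ≈ 0.3233

0.3233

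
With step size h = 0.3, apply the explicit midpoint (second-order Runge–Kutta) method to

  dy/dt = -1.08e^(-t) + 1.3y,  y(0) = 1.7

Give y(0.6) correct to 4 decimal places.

2.8990

Midpoint: k1 = f(t_n, y_n); k2 = f(t_n + h/2, y_n + (h/2)·k1); y_{n+1} = y_n + h·k2.
t=0.000000, y=1.700000:
  k1 = f(0.000000, 1.700000) = 1.130000
  k2 = f(0.150000, 1.869500) = 1.500785
  y ← 1.700000 + 0.3·1.500785 = 2.150236
t=0.300000, y=2.150236:
  k1 = f(0.300000, 2.150236) = 1.995223
  k2 = f(0.450000, 2.449519) = 2.495736
  y ← 2.150236 + 0.3·2.495736 = 2.898957
y(0.6) ≈ 2.8990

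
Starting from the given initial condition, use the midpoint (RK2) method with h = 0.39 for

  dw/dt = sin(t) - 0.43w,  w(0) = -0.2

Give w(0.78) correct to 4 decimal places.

0.1236

Midpoint: k1 = f(t_n, w_n); k2 = f(t_n + h/2, w_n + (h/2)·k1); w_{n+1} = w_n + h·k2.
t=0.000000, w=-0.200000:
  k1 = f(0.000000, -0.200000) = 0.086000
  k2 = f(0.195000, -0.183230) = 0.272555
  w ← -0.200000 + 0.39·0.272555 = -0.093703
t=0.390000, w=-0.093703:
  k1 = f(0.390000, -0.093703) = 0.420481
  k2 = f(0.585000, -0.011710) = 0.557235
  w ← -0.093703 + 0.39·0.557235 = 0.123618
w(0.78) ≈ 0.1236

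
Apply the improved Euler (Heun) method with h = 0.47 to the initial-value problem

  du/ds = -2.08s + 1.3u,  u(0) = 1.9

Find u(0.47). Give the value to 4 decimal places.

3.1858

Heun: k1 = f(s_n, u_n); k2 = f(s_n + h, u_n + h·k1); u_{n+1} = u_n + (h/2)·(k1 + k2).
s=0.000000, u=1.900000:
  k1 = f(0.000000, 1.900000) = 2.470000
  k2 = f(0.470000, 3.060900) = 3.001570
  u ← 1.900000 + (0.47/2)·(2.470000 + 3.001570) = 3.185819
u(0.47) ≈ 3.1858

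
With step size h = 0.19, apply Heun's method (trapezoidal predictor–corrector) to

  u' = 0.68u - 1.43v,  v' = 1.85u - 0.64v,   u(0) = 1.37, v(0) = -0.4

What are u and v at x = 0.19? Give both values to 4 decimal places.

1.6021, 0.1482

Heun on (u,v): k1 = f(x_n, state_n); k2 = f(x_n + h, state_n + h·k1); state_{n+1} = state_n + (h/2)·(k1 + k2).
0.000000: (1.370000, -0.400000)
  k1 = (1.503600, 2.790500)
  predictor → (1.655684, 0.130195)
  k2 = (0.939686, 2.979691)
  → (1.602112, 0.148168)
(u(0.19), v(0.19)) ≈ (1.6021, 0.1482)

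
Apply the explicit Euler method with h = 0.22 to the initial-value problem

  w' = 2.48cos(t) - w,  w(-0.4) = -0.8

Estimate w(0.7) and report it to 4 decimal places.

1.4367

Euler: w_{n+1} = w_n + h·f(t_n, w_n).
t=-0.400000, w=-0.800000: f=3.084231 → w ← -0.800000 + 0.22·3.084231 = -0.121469
t=-0.180000, w=-0.121469: f=2.561401 → w ← -0.121469 + 0.22·2.561401 = 0.442039
t=0.040000, w=0.442039: f=2.035977 → w ← 0.442039 + 0.22·2.035977 = 0.889954
t=0.260000, w=0.889954: f=1.506693 → w ← 0.889954 + 0.22·1.506693 = 1.221427
t=0.480000, w=1.221427: f=0.978321 → w ← 1.221427 + 0.22·0.978321 = 1.436657
w(0.7) ≈ 1.4367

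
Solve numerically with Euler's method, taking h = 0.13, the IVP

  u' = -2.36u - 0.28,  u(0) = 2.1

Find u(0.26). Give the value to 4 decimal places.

Euler: u_{n+1} = u_n + h·f(t_n, u_n).
t=0.000000, u=2.100000: f=-5.236000 → u ← 2.100000 + 0.13·(-5.236000) = 1.419320
t=0.130000, u=1.419320: f=-3.629595 → u ← 1.419320 + 0.13·(-3.629595) = 0.947473
u(0.26) ≈ 0.9475

0.9475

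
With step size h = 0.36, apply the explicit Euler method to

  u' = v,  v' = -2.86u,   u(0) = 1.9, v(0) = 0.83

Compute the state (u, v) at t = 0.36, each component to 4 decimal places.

2.1988, -1.1262

Euler on (u,v): u_{n+1} = u_n + h·u', v_{n+1} = v_n + h·v'.
0.000000: (1.900000, 0.830000); f=(0.830000, -5.434000) → (2.198800, -1.126240)
(u(0.36), v(0.36)) ≈ (2.1988, -1.1262)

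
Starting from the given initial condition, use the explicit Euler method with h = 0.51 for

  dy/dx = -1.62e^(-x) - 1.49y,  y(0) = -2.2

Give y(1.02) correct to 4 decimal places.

-0.8213

Euler: y_{n+1} = y_n + h·f(x_n, y_n).
x=0.000000, y=-2.200000: f=1.658000 → y ← -2.200000 + 0.51·1.658000 = -1.354420
x=0.510000, y=-1.354420: f=1.045283 → y ← -1.354420 + 0.51·1.045283 = -0.821326
y(1.02) ≈ -0.8213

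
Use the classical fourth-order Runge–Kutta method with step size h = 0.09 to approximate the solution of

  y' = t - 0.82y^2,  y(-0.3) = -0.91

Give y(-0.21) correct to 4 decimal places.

RK4: k1 = f(t_n, y_n); k2 = f(t_n + h/2, y_n + (h/2)·k1); k3 = f(t_n + h/2, y_n + (h/2)·k2); k4 = f(t_n + h, y_n + h·k3); y_{n+1} = y_n + (h/6)·(k1 + 2k2 + 2k3 + k4).
t=-0.300000, y=-0.910000:
  k1 = f(-0.300000, -0.910000) = -0.979042
  k2 = f(-0.255000, -0.954057) = -1.001384
  k3 = f(-0.255000, -0.955062) = -1.002958
  k4 = f(-0.210000, -1.000266) = -1.030437
  y ← -0.910000 + (0.09/6)·(k1 + 2k2 + 2k3 + k4) = -1.000272
y(-0.21) ≈ -1.0003

-1.0003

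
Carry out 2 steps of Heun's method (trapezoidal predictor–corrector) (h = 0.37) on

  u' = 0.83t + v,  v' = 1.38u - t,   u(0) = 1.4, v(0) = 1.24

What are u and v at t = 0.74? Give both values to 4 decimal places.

3.1277, 3.0621

Heun on (u,v): k1 = f(t_n, state_n); k2 = f(t_n + h, state_n + h·k1); state_{n+1} = state_n + (h/2)·(k1 + k2).
0.000000: (1.400000, 1.240000)
  k1 = (1.240000, 1.932000)
  predictor → (1.858800, 1.954840)
  k2 = (2.261940, 2.195144)
  → (2.047859, 2.003522)
0.370000: (2.047859, 2.003522)
  k1 = (2.310622, 2.456045)
  predictor → (2.902789, 2.912258)
  k2 = (3.526458, 3.265849)
  → (3.127719, 3.062072)
(u(0.74), v(0.74)) ≈ (3.1277, 3.0621)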